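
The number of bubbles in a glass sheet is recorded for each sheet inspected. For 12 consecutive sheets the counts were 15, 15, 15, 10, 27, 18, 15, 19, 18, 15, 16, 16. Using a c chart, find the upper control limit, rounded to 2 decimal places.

28.80

c̄ = (15 + 15 + 15 + 10 + 27 + 18 + 15 + 19 + 18 + 15 + 16 + 16) / 12 = 199 / 12 = 16.5833
UCL = c̄ + 3√c̄ = 16.5833 + 3 × √16.5833 = 16.5833 + 3 × 4.0723 = 28.8001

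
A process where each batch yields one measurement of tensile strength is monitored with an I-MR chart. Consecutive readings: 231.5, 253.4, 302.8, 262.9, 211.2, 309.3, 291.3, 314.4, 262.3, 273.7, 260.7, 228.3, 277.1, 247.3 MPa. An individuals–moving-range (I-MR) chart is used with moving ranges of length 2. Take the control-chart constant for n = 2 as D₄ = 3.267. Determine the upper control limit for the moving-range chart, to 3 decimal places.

Moving ranges: 21.9, 49.4, 39.9, 51.7, 98.1, 18.0, 23.1, 52.1, 11.4, 13.0, 32.4, 48.8, 29.8; M̄R̄ = 489.6000 / 13 = 37.6615
UCL_MR = D₄·M̄R̄ = 3.267 × 37.6615 = 123.0402

123.040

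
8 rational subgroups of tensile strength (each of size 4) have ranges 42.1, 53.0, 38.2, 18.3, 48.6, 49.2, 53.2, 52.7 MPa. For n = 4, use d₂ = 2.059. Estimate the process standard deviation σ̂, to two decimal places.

R̄ = (42.1 + 53.0 + 38.2 + 18.3 + 48.6 + 49.2 + 53.2 + 52.7) / 8 = 44.4125
σ̂ = R̄ / d₂ = 44.4125 / 2.059 = 21.5699

21.57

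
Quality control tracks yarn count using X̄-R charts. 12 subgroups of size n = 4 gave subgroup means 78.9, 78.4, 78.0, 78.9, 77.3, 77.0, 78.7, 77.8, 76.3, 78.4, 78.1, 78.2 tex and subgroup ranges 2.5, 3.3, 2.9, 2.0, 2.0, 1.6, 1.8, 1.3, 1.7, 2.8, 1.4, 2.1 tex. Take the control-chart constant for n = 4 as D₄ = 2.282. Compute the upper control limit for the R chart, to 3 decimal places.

R̄ = (2.5 + 3.3 + 2.9 + 2.0 + 2.0 + 1.6 + 1.8 + 1.3 + 1.7 + 2.8 + 1.4 + 2.1) / 12 = 25.4000 / 12 = 2.1167
UCL_R = D₄·R̄ = 2.282 × 2.1167 = 4.8302

4.830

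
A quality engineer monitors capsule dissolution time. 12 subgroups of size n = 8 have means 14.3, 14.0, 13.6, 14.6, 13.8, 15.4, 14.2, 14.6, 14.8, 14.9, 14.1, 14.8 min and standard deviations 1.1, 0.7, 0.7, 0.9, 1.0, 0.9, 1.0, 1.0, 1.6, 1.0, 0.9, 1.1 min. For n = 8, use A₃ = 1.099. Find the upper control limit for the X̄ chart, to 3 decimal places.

X̄̄ = (14.3 + 14.0 + 13.6 + 14.6 + 13.8 + 15.4 + 14.2 + 14.6 + 14.8 + 14.9 + 14.1 + 14.8) / 12 = 14.4250
s̄ = (1.1 + 0.7 + 0.7 + 0.9 + 1.0 + 0.9 + 1.0 + 1.0 + 1.6 + 1.0 + 0.9 + 1.1) / 12 = 0.9917
UCL = X̄̄ + A₃·s̄ = 14.4250 + 1.099 × 0.9917 = 15.5148

15.515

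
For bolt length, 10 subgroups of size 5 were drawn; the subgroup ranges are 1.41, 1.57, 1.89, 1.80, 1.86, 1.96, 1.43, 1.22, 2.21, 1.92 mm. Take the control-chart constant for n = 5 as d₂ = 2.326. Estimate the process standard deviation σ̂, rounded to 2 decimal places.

R̄ = (1.41 + 1.57 + 1.89 + 1.80 + 1.86 + 1.96 + 1.43 + 1.22 + 2.21 + 1.92) / 10 = 1.7270
σ̂ = R̄ / d₂ = 1.7270 / 2.326 = 0.7425

0.74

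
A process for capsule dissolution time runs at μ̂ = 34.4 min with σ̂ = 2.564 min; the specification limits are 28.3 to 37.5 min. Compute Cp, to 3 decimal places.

0.598

Cp = (USL − LSL) / (6σ̂) = (37.5 − 28.3) / (6 × 2.564) = 9.2000 / 15.3840 = 0.5980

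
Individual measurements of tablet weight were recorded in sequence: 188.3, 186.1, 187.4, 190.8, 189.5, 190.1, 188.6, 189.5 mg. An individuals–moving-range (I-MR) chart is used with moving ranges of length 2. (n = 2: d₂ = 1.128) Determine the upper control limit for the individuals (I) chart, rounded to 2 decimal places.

193.04

X̄ = (188.3 + 186.1 + 187.4 + 190.8 + 189.5 + 190.1 + 188.6 + 189.5) / 8 = 188.7875
Moving ranges: 2.2, 1.3, 3.4, 1.3, 0.6, 1.5, 0.9; M̄R̄ = 11.2000 / 7 = 1.6000
UCL = X̄ + 3·M̄R̄/d₂ = 188.7875 + 3 × 1.6000 / 1.128 = 193.0428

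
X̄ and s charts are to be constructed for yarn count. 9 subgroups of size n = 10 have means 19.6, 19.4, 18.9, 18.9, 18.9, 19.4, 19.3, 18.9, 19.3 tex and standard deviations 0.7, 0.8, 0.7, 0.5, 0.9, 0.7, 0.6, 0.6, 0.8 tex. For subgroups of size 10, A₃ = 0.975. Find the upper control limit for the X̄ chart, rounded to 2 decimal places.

19.86

X̄̄ = (19.6 + 19.4 + 18.9 + 18.9 + 18.9 + 19.4 + 19.3 + 18.9 + 19.3) / 9 = 19.1778
s̄ = (0.7 + 0.8 + 0.7 + 0.5 + 0.9 + 0.7 + 0.6 + 0.6 + 0.8) / 9 = 0.7000
UCL = X̄̄ + A₃·s̄ = 19.1778 + 0.975 × 0.7000 = 19.8603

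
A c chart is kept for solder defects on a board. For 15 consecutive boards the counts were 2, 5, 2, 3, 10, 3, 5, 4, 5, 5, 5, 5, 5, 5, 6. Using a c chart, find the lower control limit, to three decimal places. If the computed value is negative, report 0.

0.000

c̄ = (2 + 5 + 2 + 3 + 10 + 3 + 5 + 4 + 5 + 5 + 5 + 5 + 5 + 5 + 6) / 15 = 70 / 15 = 4.6667
LCL = c̄ − 3√c̄ = 4.6667 − 3 × 2.1602 = -1.8141 → 0 (cannot be negative)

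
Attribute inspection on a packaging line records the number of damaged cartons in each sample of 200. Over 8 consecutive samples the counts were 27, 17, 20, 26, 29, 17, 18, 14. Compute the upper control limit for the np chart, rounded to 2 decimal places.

p̄ = Σdᵢ / (k·n) = 168 / (8 × 200) = 0.10500
UCL = np̄ + 3·√(np̄(1−p̄)) = 21.0000 + 3 × √(21.0000×0.89500) = 21.0000 + 3 × 4.3353 = 34.0060

34.01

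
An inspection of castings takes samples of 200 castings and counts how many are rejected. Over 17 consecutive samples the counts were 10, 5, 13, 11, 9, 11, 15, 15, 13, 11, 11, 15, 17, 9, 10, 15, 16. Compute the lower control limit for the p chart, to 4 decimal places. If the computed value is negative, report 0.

p̄ = Σdᵢ / (k·n) = 206 / (17 × 200) = 0.06059
LCL = p̄ − 3·√(p̄(1−p̄)/n) = 0.06059 − 3 × 0.01687 = 0.00998

0.0100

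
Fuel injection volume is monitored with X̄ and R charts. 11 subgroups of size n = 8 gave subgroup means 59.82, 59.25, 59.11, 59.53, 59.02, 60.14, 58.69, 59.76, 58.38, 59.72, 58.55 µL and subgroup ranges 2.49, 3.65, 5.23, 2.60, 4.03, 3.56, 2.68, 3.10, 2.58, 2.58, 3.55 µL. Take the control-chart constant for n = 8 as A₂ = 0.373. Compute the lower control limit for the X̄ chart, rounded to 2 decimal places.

58.05

X̄̄ = (59.82 + 59.25 + 59.11 + 59.53 + 59.02 + 60.14 + 58.69 + 59.76 + 58.38 + 59.72 + 58.55) / 11 = 651.9700 / 11 = 59.2700
R̄ = (2.49 + 3.65 + 5.23 + 2.60 + 4.03 + 3.56 + 2.68 + 3.10 + 2.58 + 2.58 + 3.55) / 11 = 36.0500 / 11 = 3.2773
LCL = X̄̄ − A₂·R̄ = 59.2700 − 0.373 × 3.2773 = 58.0476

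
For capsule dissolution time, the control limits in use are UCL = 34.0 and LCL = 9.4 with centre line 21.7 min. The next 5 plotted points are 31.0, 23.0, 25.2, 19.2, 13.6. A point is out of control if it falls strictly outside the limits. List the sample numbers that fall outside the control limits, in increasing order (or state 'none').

none

All 5 points lie within [9.4, 34.0].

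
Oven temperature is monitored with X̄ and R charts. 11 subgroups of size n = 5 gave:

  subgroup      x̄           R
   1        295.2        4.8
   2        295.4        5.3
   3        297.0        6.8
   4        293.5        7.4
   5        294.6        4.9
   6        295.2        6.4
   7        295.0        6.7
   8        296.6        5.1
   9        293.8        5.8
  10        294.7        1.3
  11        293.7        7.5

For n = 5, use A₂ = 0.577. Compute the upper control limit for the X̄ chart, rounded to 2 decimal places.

298.22

X̄̄ = (295.2 + 295.4 + 297.0 + 293.5 + 294.6 + 295.2 + 295.0 + 296.6 + 293.8 + 294.7 + 293.7) / 11 = 3244.7000 / 11 = 294.9727
R̄ = (4.8 + 5.3 + 6.8 + 7.4 + 4.9 + 6.4 + 6.7 + 5.1 + 5.8 + 1.3 + 7.5) / 11 = 62.0000 / 11 = 5.6364
UCL = X̄̄ + A₂·R̄ = 294.9727 + 0.577 × 5.6364 = 298.2249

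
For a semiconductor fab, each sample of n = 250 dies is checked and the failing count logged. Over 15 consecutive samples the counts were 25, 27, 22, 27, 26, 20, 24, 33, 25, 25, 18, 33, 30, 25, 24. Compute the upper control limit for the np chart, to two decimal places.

p̄ = Σdᵢ / (k·n) = 384 / (15 × 250) = 0.10240
UCL = np̄ + 3·√(np̄(1−p̄)) = 25.6000 + 3 × √(25.6000×0.89760) = 25.6000 + 3 × 4.7936 = 39.9808

39.98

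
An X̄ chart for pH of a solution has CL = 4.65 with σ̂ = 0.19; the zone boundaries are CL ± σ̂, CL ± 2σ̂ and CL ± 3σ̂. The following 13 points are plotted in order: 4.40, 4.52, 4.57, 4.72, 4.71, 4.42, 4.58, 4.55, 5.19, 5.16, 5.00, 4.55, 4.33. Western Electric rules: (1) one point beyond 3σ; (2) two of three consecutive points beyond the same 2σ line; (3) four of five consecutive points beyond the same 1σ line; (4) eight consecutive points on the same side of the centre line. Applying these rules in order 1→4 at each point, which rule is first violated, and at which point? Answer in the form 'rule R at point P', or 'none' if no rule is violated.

Zone of each point (C = within 1σ̂, B = 1σ̂–2σ̂, A = 2σ̂–3σ̂, * = beyond 3σ̂; sign = side of CL): 1:-B, 2:-C, 3:-C, 4:+C, 5:+C, 6:-B, 7:-C, 8:-C, 9:+A, 10:+A, 11:+B, 12:-C, 13:-B
Rule 2 (two of three consecutive points beyond the same 2σ limit) is satisfied at point 10.

rule 2 at point 10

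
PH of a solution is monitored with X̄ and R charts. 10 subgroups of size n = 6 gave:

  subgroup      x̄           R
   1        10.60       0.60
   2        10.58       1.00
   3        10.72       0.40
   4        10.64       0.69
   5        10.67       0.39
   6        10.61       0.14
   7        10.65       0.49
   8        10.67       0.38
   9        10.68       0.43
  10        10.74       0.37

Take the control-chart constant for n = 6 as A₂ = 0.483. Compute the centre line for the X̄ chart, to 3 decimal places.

10.656

X̄̄ = (10.60 + 10.58 + 10.72 + 10.64 + 10.67 + 10.61 + 10.65 + 10.67 + 10.68 + 10.74) / 10 = 106.5600 / 10 = 10.6560
CL = X̄̄ = 10.6560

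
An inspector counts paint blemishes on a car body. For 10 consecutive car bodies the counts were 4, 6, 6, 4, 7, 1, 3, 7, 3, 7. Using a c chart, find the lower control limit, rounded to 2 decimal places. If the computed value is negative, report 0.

c̄ = (4 + 6 + 6 + 4 + 7 + 1 + 3 + 7 + 3 + 7) / 10 = 48 / 10 = 4.8000
LCL = c̄ − 3√c̄ = 4.8000 − 3 × 2.1909 = -1.7727 → 0 (cannot be negative)

0.00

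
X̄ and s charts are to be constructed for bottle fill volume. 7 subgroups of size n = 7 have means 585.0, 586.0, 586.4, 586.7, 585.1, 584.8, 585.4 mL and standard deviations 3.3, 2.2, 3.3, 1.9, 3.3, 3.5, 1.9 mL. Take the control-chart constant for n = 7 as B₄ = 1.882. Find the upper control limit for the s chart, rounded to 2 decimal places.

5.22

s̄ = (3.3 + 2.2 + 3.3 + 1.9 + 3.3 + 3.5 + 1.9) / 7 = 2.7714
UCL_s = B₄·s̄ = 1.882 × 2.7714 = 5.2158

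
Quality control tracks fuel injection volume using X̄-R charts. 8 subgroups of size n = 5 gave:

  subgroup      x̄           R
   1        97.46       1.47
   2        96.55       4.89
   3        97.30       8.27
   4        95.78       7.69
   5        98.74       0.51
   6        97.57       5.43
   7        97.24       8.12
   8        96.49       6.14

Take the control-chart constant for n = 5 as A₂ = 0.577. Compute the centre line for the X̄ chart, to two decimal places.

97.14

X̄̄ = (97.46 + 96.55 + 97.30 + 95.78 + 98.74 + 97.57 + 97.24 + 96.49) / 8 = 777.1300 / 8 = 97.1412
CL = X̄̄ = 97.1412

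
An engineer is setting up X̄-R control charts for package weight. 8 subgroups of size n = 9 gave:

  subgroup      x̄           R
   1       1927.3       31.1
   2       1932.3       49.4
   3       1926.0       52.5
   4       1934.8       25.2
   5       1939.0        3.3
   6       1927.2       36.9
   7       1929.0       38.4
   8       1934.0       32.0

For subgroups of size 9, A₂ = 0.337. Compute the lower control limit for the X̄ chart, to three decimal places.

1919.877

X̄̄ = (1927.3 + 1932.3 + 1926.0 + 1934.8 + 1939.0 + 1927.2 + 1929.0 + 1934.0) / 8 = 15449.6000 / 8 = 1931.2000
R̄ = (31.1 + 49.4 + 52.5 + 25.2 + 3.3 + 36.9 + 38.4 + 32.0) / 8 = 268.8000 / 8 = 33.6000
LCL = X̄̄ − A₂·R̄ = 1931.2000 − 0.337 × 33.6000 = 1919.8768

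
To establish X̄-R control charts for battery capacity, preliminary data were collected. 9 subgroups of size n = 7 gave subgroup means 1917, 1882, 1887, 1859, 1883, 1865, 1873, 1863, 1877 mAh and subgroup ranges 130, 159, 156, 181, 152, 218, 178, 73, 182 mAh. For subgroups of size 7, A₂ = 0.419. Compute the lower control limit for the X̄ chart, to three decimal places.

1811.917

X̄̄ = (1917 + 1882 + 1887 + 1859 + 1883 + 1865 + 1873 + 1863 + 1877) / 9 = 16906.0000 / 9 = 1878.4444
R̄ = (130 + 159 + 156 + 181 + 152 + 218 + 178 + 73 + 182) / 9 = 1429.0000 / 9 = 158.7778
LCL = X̄̄ − A₂·R̄ = 1878.4444 − 0.419 × 158.7778 = 1811.9166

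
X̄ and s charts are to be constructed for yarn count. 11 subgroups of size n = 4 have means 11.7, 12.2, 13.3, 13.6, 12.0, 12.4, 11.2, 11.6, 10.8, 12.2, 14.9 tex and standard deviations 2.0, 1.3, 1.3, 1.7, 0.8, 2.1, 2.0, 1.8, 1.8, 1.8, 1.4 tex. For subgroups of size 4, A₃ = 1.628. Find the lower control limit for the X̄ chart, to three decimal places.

X̄̄ = (11.7 + 12.2 + 13.3 + 13.6 + 12.0 + 12.4 + 11.2 + 11.6 + 10.8 + 12.2 + 14.9) / 11 = 12.3545
s̄ = (2.0 + 1.3 + 1.3 + 1.7 + 0.8 + 2.1 + 2.0 + 1.8 + 1.8 + 1.8 + 1.4) / 11 = 1.6364
LCL = X̄̄ − A₃·s̄ = 12.3545 − 1.628 × 1.6364 = 9.6905

9.691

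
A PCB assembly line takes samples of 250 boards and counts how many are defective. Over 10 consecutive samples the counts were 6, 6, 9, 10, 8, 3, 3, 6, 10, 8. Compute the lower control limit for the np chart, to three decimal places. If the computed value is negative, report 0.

0.000

p̄ = Σdᵢ / (k·n) = 69 / (10 × 250) = 0.02760
LCL = np̄ − 3·√(np̄(1−p̄)) = 6.9000 − 3 × 2.5903 = -0.8708 → 0 (negative, so LCL = 0)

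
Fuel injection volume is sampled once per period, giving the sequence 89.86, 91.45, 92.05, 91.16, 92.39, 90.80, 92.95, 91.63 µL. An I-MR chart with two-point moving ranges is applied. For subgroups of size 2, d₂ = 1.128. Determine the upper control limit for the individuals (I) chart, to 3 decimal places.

X̄ = (89.86 + 91.45 + 92.05 + 91.16 + 92.39 + 90.80 + 92.95 + 91.63) / 8 = 91.5362
Moving ranges: 1.59, 0.60, 0.89, 1.23, 1.59, 2.15, 1.32; M̄R̄ = 9.3700 / 7 = 1.3386
UCL = X̄ + 3·M̄R̄/d₂ = 91.5362 + 3 × 1.3386 / 1.128 = 95.0963

95.096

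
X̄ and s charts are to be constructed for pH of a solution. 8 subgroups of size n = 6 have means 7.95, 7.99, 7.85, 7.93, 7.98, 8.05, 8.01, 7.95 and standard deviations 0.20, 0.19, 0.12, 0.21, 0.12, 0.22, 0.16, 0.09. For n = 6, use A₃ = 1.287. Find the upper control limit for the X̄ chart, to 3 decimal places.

8.174

X̄̄ = (7.95 + 7.99 + 7.85 + 7.93 + 7.98 + 8.05 + 8.01 + 7.95) / 8 = 7.9638
s̄ = (0.20 + 0.19 + 0.12 + 0.21 + 0.12 + 0.22 + 0.16 + 0.09) / 8 = 0.1638
UCL = X̄̄ + A₃·s̄ = 7.9638 + 1.287 × 0.1638 = 8.1745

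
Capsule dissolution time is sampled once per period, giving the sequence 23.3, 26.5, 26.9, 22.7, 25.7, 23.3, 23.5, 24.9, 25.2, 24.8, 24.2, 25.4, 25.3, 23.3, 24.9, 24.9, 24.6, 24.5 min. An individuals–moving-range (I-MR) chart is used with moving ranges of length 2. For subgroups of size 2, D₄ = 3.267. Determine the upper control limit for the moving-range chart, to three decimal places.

Moving ranges: 3.2, 0.4, 4.2, 3.0, 2.4, 0.2, 1.4, 0.3, 0.4, 0.6, 1.2, 0.1, 2.0, 1.6, 0.0, 0.3, 0.1; M̄R̄ = 21.4000 / 17 = 1.2588
UCL_MR = D₄·M̄R̄ = 3.267 × 1.2588 = 4.1126

4.113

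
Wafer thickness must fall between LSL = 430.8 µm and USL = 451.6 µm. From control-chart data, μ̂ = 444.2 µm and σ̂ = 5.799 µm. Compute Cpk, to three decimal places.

Cpu = (USL − μ̂) / (3σ̂) = (451.6 − 444.2) / (3 × 5.799) = 0.4254; Cpl = (μ̂ − LSL) / (3σ̂) = (444.2 − 430.8) / (3 × 5.799) = 0.7702; Cpk = min(Cpu, Cpl) = 0.4254

0.425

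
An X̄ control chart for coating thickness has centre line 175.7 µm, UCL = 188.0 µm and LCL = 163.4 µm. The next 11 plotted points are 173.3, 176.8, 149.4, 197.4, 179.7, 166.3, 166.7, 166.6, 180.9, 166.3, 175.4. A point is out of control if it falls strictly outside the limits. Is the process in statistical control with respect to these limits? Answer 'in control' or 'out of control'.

out of control

Compare each point to [163.4, 188.0]: sample 3 = 149.4 < LCL; sample 4 = 197.4 > UCL.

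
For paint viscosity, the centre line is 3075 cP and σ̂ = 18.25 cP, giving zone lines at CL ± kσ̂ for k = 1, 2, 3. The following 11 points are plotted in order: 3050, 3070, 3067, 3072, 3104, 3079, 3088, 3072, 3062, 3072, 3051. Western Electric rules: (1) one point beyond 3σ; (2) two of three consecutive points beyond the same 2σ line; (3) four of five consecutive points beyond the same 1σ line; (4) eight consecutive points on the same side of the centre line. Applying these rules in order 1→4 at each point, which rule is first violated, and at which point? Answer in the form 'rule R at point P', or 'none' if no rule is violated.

none

Zone of each point (C = within 1σ̂, B = 1σ̂–2σ̂, A = 2σ̂–3σ̂, * = beyond 3σ̂; sign = side of CL): 1:-B, 2:-C, 3:-C, 4:-C, 5:+B, 6:+C, 7:+C, 8:-C, 9:-C, 10:-C, 11:-B
No rule fires across all 11 points.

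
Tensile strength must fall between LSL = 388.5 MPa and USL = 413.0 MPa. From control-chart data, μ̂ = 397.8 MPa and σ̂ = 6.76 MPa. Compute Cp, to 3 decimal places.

0.604

Cp = (USL − LSL) / (6σ̂) = (413.0 − 388.5) / (6 × 6.76) = 24.5000 / 40.5600 = 0.6040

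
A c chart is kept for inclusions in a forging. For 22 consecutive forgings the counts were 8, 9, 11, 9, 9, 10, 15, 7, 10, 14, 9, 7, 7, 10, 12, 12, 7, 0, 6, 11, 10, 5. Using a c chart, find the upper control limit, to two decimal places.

c̄ = (8 + 9 + 11 + 9 + 9 + 10 + 15 + 7 + 10 + 14 + 9 + 7 + 7 + 10 + 12 + 12 + 7 + 0 + 6 + 11 + 10 + 5) / 22 = 198 / 22 = 9.0000
UCL = c̄ + 3√c̄ = 9.0000 + 3 × √9.0000 = 9.0000 + 3 × 3.0000 = 18.0000

18.00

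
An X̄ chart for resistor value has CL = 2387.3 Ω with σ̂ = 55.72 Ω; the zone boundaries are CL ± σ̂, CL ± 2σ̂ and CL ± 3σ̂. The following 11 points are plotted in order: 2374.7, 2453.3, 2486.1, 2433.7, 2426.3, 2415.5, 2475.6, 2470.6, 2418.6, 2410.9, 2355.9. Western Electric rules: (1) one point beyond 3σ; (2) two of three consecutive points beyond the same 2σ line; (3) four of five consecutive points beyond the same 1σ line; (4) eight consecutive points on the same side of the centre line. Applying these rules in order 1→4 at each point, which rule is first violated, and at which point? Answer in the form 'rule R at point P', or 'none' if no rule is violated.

Zone of each point (C = within 1σ̂, B = 1σ̂–2σ̂, A = 2σ̂–3σ̂, * = beyond 3σ̂; sign = side of CL): 1:-C, 2:+B, 3:+B, 4:+C, 5:+C, 6:+C, 7:+B, 8:+B, 9:+C, 10:+C, 11:-C
Rule 4 (eight consecutive points on the same side of the centre line) is satisfied at point 9.

rule 4 at point 9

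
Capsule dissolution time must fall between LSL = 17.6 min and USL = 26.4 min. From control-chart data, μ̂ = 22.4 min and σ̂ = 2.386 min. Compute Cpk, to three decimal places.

Cpu = (USL − μ̂) / (3σ̂) = (26.4 − 22.4) / (3 × 2.386) = 0.5588; Cpl = (μ̂ − LSL) / (3σ̂) = (22.4 − 17.6) / (3 × 2.386) = 0.6706; Cpk = min(Cpu, Cpl) = 0.5588

0.559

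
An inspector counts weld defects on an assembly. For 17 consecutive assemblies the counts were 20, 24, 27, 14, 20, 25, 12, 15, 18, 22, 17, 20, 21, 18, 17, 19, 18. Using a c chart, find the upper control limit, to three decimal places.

c̄ = (20 + 24 + 27 + 14 + 20 + 25 + 12 + 15 + 18 + 22 + 17 + 20 + 21 + 18 + 17 + 19 + 18) / 17 = 327 / 17 = 19.2353
UCL = c̄ + 3√c̄ = 19.2353 + 3 × √19.2353 = 19.2353 + 3 × 4.3858 = 32.3927

32.393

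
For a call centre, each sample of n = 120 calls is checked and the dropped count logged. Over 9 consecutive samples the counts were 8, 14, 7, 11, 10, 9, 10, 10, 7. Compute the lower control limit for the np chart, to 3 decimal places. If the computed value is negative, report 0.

0.659

p̄ = Σdᵢ / (k·n) = 86 / (9 × 120) = 0.07963
LCL = np̄ − 3·√(np̄(1−p̄)) = 9.5556 − 3 × 2.9656 = 0.6588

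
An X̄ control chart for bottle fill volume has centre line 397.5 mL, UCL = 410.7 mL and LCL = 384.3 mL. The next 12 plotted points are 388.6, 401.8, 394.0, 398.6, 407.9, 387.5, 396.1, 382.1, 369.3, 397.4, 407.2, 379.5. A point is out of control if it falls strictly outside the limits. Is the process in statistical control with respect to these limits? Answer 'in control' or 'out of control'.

out of control

Compare each point to [384.3, 410.7]: sample 8 = 382.1 < LCL; sample 9 = 369.3 < LCL; sample 12 = 379.5 < LCL.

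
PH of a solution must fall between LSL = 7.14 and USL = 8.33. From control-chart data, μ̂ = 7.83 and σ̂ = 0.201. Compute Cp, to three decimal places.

Cp = (USL − LSL) / (6σ̂) = (8.33 − 7.14) / (6 × 0.201) = 1.1900 / 1.2060 = 0.9867

0.987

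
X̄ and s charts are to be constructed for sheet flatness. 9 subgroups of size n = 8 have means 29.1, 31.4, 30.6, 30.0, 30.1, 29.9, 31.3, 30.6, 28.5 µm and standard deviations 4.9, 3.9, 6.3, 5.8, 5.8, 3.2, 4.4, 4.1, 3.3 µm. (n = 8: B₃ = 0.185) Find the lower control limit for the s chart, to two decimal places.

0.86

s̄ = (4.9 + 3.9 + 6.3 + 5.8 + 5.8 + 3.2 + 4.4 + 4.1 + 3.3) / 9 = 4.6333
LCL_s = B₃·s̄ = 0.185 × 4.6333 = 0.8572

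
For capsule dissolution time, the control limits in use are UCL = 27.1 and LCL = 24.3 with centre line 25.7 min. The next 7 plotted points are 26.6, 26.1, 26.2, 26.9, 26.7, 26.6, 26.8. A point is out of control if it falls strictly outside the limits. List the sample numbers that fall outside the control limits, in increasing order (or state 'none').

All 7 points lie within [24.3, 27.1].

none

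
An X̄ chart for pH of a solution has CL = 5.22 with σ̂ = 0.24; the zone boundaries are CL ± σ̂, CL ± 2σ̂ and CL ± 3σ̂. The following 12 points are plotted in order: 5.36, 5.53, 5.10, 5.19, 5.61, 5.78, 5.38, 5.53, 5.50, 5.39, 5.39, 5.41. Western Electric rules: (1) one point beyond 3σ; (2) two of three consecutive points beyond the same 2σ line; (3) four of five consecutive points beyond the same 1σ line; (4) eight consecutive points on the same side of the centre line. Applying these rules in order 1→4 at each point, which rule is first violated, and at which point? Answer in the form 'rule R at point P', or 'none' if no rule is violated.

rule 3 at point 9

Zone of each point (C = within 1σ̂, B = 1σ̂–2σ̂, A = 2σ̂–3σ̂, * = beyond 3σ̂; sign = side of CL): 1:+C, 2:+B, 3:-C, 4:-C, 5:+B, 6:+A, 7:+C, 8:+B, 9:+B, 10:+C, 11:+C, 12:+C
Rule 3 (four of five consecutive points beyond the same 1σ limit) is satisfied at point 9.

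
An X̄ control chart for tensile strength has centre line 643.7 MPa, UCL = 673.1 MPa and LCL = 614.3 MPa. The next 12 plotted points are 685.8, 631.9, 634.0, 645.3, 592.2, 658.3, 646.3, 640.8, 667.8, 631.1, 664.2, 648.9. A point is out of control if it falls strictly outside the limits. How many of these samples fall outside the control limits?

Compare each point to [614.3, 673.1]: sample 1 = 685.8 > UCL; sample 5 = 592.2 < LCL.

2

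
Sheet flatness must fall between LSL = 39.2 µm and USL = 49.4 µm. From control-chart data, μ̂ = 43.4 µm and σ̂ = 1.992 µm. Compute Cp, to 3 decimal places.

Cp = (USL − LSL) / (6σ̂) = (49.4 − 39.2) / (6 × 1.992) = 10.2000 / 11.9520 = 0.8534

0.853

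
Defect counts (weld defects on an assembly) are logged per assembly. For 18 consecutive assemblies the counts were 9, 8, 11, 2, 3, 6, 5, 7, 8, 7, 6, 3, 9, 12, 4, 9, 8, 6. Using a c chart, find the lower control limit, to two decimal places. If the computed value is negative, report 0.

0.00

c̄ = (9 + 8 + 11 + 2 + 3 + 6 + 5 + 7 + 8 + 7 + 6 + 3 + 9 + 12 + 4 + 9 + 8 + 6) / 18 = 123 / 18 = 6.8333
LCL = c̄ − 3√c̄ = 6.8333 − 3 × 2.6141 = -1.0089 → 0 (cannot be negative)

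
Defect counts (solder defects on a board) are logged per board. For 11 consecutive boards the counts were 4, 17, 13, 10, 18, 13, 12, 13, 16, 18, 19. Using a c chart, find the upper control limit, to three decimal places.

25.098

c̄ = (4 + 17 + 13 + 10 + 18 + 13 + 12 + 13 + 16 + 18 + 19) / 11 = 153 / 11 = 13.9091
UCL = c̄ + 3√c̄ = 13.9091 + 3 × √13.9091 = 13.9091 + 3 × 3.7295 = 25.0976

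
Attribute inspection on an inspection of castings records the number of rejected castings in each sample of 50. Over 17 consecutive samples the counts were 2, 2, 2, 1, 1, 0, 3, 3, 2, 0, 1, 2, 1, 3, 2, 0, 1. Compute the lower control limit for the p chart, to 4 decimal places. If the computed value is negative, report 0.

p̄ = Σdᵢ / (k·n) = 26 / (17 × 50) = 0.03059
LCL = p̄ − 3·√(p̄(1−p̄)/n) = 0.03059 − 3 × 0.02435 = -0.04247 → 0 (negative, so LCL = 0)

0.0000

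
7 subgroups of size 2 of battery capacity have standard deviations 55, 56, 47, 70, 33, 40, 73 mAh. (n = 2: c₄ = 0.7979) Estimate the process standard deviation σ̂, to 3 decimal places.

66.961

s̄ = (55 + 56 + 47 + 70 + 33 + 40 + 73) / 7 = 53.4286
σ̂ = s̄ / c₄ = 53.4286 / 0.7979 = 66.9615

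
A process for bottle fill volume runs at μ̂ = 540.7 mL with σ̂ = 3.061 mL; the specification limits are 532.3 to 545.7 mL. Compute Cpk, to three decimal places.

0.544

Cpu = (USL − μ̂) / (3σ̂) = (545.7 − 540.7) / (3 × 3.061) = 0.5445; Cpl = (μ̂ − LSL) / (3σ̂) = (540.7 − 532.3) / (3 × 3.061) = 0.9147; Cpk = min(Cpu, Cpl) = 0.5445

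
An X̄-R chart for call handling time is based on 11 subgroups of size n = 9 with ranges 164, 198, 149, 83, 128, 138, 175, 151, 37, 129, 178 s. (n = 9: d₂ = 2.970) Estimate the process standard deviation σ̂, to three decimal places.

R̄ = (164 + 198 + 149 + 83 + 128 + 138 + 175 + 151 + 37 + 129 + 178) / 11 = 139.0909
σ̂ = R̄ / d₂ = 139.0909 / 2.970 = 46.8320

46.832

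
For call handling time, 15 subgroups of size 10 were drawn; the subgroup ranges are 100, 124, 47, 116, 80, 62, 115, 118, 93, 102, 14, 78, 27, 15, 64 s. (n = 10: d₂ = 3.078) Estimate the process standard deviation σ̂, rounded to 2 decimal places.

25.02

R̄ = (100 + 124 + 47 + 116 + 80 + 62 + 115 + 118 + 93 + 102 + 14 + 78 + 27 + 15 + 64) / 15 = 77.0000
σ̂ = R̄ / d₂ = 77.0000 / 3.078 = 25.0162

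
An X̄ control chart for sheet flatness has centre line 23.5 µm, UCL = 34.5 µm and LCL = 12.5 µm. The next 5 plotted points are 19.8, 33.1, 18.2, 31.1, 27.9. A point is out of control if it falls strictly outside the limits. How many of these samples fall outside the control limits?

All 5 points lie within [12.5, 34.5].

0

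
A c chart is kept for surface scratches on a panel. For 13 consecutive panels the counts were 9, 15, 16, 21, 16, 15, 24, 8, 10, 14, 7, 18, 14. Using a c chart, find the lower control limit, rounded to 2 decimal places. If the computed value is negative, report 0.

3.01

c̄ = (9 + 15 + 16 + 21 + 16 + 15 + 24 + 8 + 10 + 14 + 7 + 18 + 14) / 13 = 187 / 13 = 14.3846
LCL = c̄ − 3√c̄ = 14.3846 − 3 × 3.7927 = 3.0065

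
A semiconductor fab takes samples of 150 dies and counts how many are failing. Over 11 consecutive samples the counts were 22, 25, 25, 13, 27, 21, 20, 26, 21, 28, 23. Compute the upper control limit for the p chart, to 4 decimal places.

p̄ = Σdᵢ / (k·n) = 251 / (11 × 150) = 0.15212
UCL = p̄ + 3·√(p̄(1−p̄)/n) = 0.15212 + 3 × √(0.15212×0.84788/150) = 0.15212 + 3 × 0.02932 = 0.24009

0.2401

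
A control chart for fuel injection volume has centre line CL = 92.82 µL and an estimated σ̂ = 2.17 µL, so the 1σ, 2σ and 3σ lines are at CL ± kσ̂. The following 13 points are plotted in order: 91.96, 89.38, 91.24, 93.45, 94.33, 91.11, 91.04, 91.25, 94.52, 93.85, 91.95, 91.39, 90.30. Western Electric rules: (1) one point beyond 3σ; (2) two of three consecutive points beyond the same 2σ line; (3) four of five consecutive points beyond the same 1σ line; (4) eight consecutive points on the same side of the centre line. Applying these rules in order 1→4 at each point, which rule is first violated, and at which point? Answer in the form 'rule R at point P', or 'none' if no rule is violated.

none

Zone of each point (C = within 1σ̂, B = 1σ̂–2σ̂, A = 2σ̂–3σ̂, * = beyond 3σ̂; sign = side of CL): 1:-C, 2:-B, 3:-C, 4:+C, 5:+C, 6:-C, 7:-C, 8:-C, 9:+C, 10:+C, 11:-C, 12:-C, 13:-B
No rule fires across all 13 points.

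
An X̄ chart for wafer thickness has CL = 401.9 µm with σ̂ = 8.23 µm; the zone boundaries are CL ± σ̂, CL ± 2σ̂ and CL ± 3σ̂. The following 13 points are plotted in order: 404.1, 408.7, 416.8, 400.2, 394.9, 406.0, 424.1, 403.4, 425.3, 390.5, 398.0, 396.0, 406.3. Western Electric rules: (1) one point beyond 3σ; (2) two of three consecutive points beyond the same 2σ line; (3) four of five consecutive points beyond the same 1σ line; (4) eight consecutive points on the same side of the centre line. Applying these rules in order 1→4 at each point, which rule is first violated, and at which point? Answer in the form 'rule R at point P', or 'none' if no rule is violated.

rule 2 at point 9

Zone of each point (C = within 1σ̂, B = 1σ̂–2σ̂, A = 2σ̂–3σ̂, * = beyond 3σ̂; sign = side of CL): 1:+C, 2:+C, 3:+B, 4:-C, 5:-C, 6:+C, 7:+A, 8:+C, 9:+A, 10:-B, 11:-C, 12:-C, 13:+C
Rule 2 (two of three consecutive points beyond the same 2σ limit) is satisfied at point 9.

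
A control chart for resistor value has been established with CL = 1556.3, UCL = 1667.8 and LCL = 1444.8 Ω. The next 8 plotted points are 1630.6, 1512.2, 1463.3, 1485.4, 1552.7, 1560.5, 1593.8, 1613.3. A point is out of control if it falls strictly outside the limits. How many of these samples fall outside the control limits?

0

All 8 points lie within [1444.8, 1667.8].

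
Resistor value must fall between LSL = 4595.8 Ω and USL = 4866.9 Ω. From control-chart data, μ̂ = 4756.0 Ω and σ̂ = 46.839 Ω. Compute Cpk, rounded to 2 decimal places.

Cpu = (USL − μ̂) / (3σ̂) = (4866.9 − 4756.0) / (3 × 46.839) = 0.7892; Cpl = (μ̂ − LSL) / (3σ̂) = (4756.0 − 4595.8) / (3 × 46.839) = 1.1401; Cpk = min(Cpu, Cpl) = 0.7892

0.79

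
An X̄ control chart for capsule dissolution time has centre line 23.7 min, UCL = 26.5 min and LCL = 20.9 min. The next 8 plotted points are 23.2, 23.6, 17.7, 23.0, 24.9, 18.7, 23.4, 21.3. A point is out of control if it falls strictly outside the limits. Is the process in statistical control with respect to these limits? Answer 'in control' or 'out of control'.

Compare each point to [20.9, 26.5]: sample 3 = 17.7 < LCL; sample 6 = 18.7 < LCL.

out of control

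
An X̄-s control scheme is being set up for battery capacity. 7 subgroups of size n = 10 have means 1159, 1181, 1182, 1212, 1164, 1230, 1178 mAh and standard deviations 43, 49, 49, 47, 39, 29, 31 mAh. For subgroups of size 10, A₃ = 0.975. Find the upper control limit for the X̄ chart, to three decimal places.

X̄̄ = (1159 + 1181 + 1182 + 1212 + 1164 + 1230 + 1178) / 7 = 1186.5714
s̄ = (43 + 49 + 49 + 47 + 39 + 29 + 31) / 7 = 41.0000
UCL = X̄̄ + A₃·s̄ = 1186.5714 + 0.975 × 41.0000 = 1226.5464

1226.546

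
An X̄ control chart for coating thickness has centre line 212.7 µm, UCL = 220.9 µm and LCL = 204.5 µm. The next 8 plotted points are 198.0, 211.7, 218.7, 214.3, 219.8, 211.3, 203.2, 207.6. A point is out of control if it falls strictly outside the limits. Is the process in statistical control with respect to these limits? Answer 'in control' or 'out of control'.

out of control

Compare each point to [204.5, 220.9]: sample 1 = 198.0 < LCL; sample 7 = 203.2 < LCL.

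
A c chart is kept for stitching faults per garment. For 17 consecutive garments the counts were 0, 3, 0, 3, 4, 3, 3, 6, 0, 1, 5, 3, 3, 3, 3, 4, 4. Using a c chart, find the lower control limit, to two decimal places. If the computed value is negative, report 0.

0.00

c̄ = (0 + 3 + 0 + 3 + 4 + 3 + 3 + 6 + 0 + 1 + 5 + 3 + 3 + 3 + 3 + 4 + 4) / 17 = 48 / 17 = 2.8235
LCL = c̄ − 3√c̄ = 2.8235 − 3 × 1.6803 = -2.2175 → 0 (cannot be negative)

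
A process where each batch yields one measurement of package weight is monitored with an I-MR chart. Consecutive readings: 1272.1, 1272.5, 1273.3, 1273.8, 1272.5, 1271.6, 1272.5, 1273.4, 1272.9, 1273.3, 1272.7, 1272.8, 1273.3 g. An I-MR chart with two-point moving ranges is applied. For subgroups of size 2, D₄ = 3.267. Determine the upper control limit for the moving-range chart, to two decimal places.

2.12

Moving ranges: 0.4, 0.8, 0.5, 1.3, 0.9, 0.9, 0.9, 0.5, 0.4, 0.6, 0.1, 0.5; M̄R̄ = 7.8000 / 12 = 0.6500
UCL_MR = D₄·M̄R̄ = 3.267 × 0.6500 = 2.1235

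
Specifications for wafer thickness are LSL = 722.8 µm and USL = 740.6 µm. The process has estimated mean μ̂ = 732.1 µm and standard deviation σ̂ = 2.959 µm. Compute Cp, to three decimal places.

1.003

Cp = (USL − LSL) / (6σ̂) = (740.6 − 722.8) / (6 × 2.959) = 17.8000 / 17.7540 = 1.0026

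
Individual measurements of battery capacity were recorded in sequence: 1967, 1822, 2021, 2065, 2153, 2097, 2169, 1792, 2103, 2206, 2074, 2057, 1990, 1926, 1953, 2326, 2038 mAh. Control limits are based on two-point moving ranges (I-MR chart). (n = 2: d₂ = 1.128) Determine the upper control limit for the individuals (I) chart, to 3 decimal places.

X̄ = (1967 + 1822 + 2021 + 2065 + 2153 + 2097 + 2169 + 1792 + 2103 + 2206 + 2074 + 2057 + 1990 + 1926 + 1953 + 2326 + 2038) / 17 = 2044.6471
Moving ranges: 145, 199, 44, 88, 56, 72, 377, 311, 103, 132, 17, 67, 64, 27, 373, 288; M̄R̄ = 2363.0000 / 16 = 147.6875
UCL = X̄ + 3·M̄R̄/d₂ = 2044.6471 + 3 × 147.6875 / 1.128 = 2437.4330

2437.433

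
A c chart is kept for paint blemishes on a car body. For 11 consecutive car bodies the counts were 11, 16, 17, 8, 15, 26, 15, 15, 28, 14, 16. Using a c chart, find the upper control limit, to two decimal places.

c̄ = (11 + 16 + 17 + 8 + 15 + 26 + 15 + 15 + 28 + 14 + 16) / 11 = 181 / 11 = 16.4545
UCL = c̄ + 3√c̄ = 16.4545 + 3 × √16.4545 = 16.4545 + 3 × 4.0564 = 28.6238

28.62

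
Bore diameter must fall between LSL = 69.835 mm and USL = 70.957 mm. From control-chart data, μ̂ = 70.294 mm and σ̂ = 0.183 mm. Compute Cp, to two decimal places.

1.02

Cp = (USL − LSL) / (6σ̂) = (70.957 − 69.835) / (6 × 0.183) = 1.1220 / 1.0980 = 1.0219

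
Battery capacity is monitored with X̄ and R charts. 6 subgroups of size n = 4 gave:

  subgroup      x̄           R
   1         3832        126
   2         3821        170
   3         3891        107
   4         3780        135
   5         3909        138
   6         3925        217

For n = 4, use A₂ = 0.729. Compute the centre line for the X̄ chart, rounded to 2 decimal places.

X̄̄ = (3832 + 3821 + 3891 + 3780 + 3909 + 3925) / 6 = 23158.0000 / 6 = 3859.6667
CL = X̄̄ = 3859.6667

3859.67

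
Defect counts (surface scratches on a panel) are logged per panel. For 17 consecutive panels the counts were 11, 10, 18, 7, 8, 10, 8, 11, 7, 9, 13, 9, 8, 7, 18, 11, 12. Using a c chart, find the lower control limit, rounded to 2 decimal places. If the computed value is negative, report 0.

c̄ = (11 + 10 + 18 + 7 + 8 + 10 + 8 + 11 + 7 + 9 + 13 + 9 + 8 + 7 + 18 + 11 + 12) / 17 = 177 / 17 = 10.4118
LCL = c̄ − 3√c̄ = 10.4118 − 3 × 3.2267 = 0.7316

0.73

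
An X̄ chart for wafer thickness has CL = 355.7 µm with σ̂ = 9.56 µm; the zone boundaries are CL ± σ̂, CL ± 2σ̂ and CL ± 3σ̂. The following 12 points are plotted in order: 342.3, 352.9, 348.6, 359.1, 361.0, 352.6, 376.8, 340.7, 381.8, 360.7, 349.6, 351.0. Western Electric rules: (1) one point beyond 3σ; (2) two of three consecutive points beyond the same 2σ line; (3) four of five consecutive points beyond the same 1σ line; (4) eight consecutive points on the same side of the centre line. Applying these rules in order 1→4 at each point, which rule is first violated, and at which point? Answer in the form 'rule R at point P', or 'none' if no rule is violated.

rule 2 at point 9

Zone of each point (C = within 1σ̂, B = 1σ̂–2σ̂, A = 2σ̂–3σ̂, * = beyond 3σ̂; sign = side of CL): 1:-B, 2:-C, 3:-C, 4:+C, 5:+C, 6:-C, 7:+A, 8:-B, 9:+A, 10:+C, 11:-C, 12:-C
Rule 2 (two of three consecutive points beyond the same 2σ limit) is satisfied at point 9.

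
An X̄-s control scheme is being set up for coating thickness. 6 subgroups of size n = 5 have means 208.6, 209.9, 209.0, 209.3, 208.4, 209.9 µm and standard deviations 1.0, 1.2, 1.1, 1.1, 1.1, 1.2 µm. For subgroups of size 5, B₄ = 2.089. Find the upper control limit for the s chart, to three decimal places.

s̄ = (1.0 + 1.2 + 1.1 + 1.1 + 1.1 + 1.2) / 6 = 1.1167
UCL_s = B₄·s̄ = 2.089 × 1.1167 = 2.3327

2.333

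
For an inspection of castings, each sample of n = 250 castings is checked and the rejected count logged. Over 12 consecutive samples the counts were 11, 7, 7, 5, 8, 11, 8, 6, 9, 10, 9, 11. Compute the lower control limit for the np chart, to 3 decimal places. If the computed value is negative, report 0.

0.000

p̄ = Σdᵢ / (k·n) = 102 / (12 × 250) = 0.03400
LCL = np̄ − 3·√(np̄(1−p̄)) = 8.5000 − 3 × 2.8655 = -0.0965 → 0 (negative, so LCL = 0)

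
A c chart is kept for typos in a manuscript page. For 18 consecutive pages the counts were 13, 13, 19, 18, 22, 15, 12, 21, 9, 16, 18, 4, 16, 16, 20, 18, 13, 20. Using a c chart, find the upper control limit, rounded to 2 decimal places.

c̄ = (13 + 13 + 19 + 18 + 22 + 15 + 12 + 21 + 9 + 16 + 18 + 4 + 16 + 16 + 20 + 18 + 13 + 20) / 18 = 283 / 18 = 15.7222
UCL = c̄ + 3√c̄ = 15.7222 + 3 × √15.7222 = 15.7222 + 3 × 3.9651 = 27.6176

27.62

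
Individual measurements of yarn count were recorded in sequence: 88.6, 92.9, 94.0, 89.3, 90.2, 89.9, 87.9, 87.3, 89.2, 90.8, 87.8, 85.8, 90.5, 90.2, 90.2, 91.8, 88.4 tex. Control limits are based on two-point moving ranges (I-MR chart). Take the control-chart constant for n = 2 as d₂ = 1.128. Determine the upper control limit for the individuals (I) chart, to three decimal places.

X̄ = (88.6 + 92.9 + 94.0 + 89.3 + 90.2 + 89.9 + 87.9 + 87.3 + 89.2 + 90.8 + 87.8 + 85.8 + 90.5 + 90.2 + 90.2 + 91.8 + 88.4) / 17 = 89.6941
Moving ranges: 4.3, 1.1, 4.7, 0.9, 0.3, 2.0, 0.6, 1.9, 1.6, 3.0, 2.0, 4.7, 0.3, 0.0, 1.6, 3.4; M̄R̄ = 32.4000 / 16 = 2.0250
UCL = X̄ + 3·M̄R̄/d₂ = 89.6941 + 3 × 2.0250 / 1.128 = 95.0798

95.080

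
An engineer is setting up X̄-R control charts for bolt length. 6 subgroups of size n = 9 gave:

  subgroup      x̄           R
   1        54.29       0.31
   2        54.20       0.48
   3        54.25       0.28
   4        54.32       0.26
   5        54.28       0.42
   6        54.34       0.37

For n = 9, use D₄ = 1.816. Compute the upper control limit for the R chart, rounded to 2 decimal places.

0.64

R̄ = (0.31 + 0.48 + 0.28 + 0.26 + 0.42 + 0.37) / 6 = 2.1200 / 6 = 0.3533
UCL_R = D₄·R̄ = 1.816 × 0.3533 = 0.6417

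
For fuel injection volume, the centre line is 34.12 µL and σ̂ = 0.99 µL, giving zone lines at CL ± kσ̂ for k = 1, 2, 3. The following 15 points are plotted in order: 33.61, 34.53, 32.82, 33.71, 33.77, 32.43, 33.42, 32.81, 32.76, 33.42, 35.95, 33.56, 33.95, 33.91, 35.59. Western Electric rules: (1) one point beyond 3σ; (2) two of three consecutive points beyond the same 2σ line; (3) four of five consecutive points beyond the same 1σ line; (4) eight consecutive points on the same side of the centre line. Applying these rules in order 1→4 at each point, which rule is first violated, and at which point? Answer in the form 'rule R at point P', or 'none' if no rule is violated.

Zone of each point (C = within 1σ̂, B = 1σ̂–2σ̂, A = 2σ̂–3σ̂, * = beyond 3σ̂; sign = side of CL): 1:-C, 2:+C, 3:-B, 4:-C, 5:-C, 6:-B, 7:-C, 8:-B, 9:-B, 10:-C, 11:+B, 12:-C, 13:-C, 14:-C, 15:+B
Rule 4 (eight consecutive points on the same side of the centre line) is satisfied at point 10.

rule 4 at point 10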